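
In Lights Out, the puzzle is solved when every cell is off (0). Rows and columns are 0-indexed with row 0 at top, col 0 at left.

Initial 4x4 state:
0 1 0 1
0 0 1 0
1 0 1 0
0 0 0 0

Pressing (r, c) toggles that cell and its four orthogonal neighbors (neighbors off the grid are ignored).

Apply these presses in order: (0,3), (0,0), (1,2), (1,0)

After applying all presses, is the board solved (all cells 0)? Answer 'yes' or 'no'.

Answer: yes

Derivation:
After press 1 at (0,3):
0 1 1 0
0 0 1 1
1 0 1 0
0 0 0 0

After press 2 at (0,0):
1 0 1 0
1 0 1 1
1 0 1 0
0 0 0 0

After press 3 at (1,2):
1 0 0 0
1 1 0 0
1 0 0 0
0 0 0 0

After press 4 at (1,0):
0 0 0 0
0 0 0 0
0 0 0 0
0 0 0 0

Lights still on: 0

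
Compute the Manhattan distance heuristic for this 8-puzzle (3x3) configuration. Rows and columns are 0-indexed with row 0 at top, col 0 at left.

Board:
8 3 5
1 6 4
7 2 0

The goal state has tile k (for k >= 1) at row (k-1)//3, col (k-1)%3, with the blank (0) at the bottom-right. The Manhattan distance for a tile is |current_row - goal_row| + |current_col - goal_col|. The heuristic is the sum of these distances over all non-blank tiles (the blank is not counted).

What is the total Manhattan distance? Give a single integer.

Answer: 12

Derivation:
Tile 8: at (0,0), goal (2,1), distance |0-2|+|0-1| = 3
Tile 3: at (0,1), goal (0,2), distance |0-0|+|1-2| = 1
Tile 5: at (0,2), goal (1,1), distance |0-1|+|2-1| = 2
Tile 1: at (1,0), goal (0,0), distance |1-0|+|0-0| = 1
Tile 6: at (1,1), goal (1,2), distance |1-1|+|1-2| = 1
Tile 4: at (1,2), goal (1,0), distance |1-1|+|2-0| = 2
Tile 7: at (2,0), goal (2,0), distance |2-2|+|0-0| = 0
Tile 2: at (2,1), goal (0,1), distance |2-0|+|1-1| = 2
Sum: 3 + 1 + 2 + 1 + 1 + 2 + 0 + 2 = 12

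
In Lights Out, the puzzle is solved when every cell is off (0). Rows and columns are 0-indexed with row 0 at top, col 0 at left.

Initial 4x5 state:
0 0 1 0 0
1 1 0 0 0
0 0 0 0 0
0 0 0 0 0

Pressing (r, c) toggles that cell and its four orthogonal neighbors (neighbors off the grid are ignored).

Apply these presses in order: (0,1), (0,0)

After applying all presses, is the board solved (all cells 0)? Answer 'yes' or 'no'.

After press 1 at (0,1):
1 1 0 0 0
1 0 0 0 0
0 0 0 0 0
0 0 0 0 0

After press 2 at (0,0):
0 0 0 0 0
0 0 0 0 0
0 0 0 0 0
0 0 0 0 0

Lights still on: 0

Answer: yes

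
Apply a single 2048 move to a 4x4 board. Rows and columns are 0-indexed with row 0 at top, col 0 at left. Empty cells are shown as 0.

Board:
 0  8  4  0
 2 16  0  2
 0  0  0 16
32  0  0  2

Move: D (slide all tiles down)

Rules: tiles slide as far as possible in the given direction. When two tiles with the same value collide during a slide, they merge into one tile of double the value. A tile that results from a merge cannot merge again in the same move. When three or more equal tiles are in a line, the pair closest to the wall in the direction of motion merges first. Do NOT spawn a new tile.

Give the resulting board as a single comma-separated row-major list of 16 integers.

Slide down:
col 0: [0, 2, 0, 32] -> [0, 0, 2, 32]
col 1: [8, 16, 0, 0] -> [0, 0, 8, 16]
col 2: [4, 0, 0, 0] -> [0, 0, 0, 4]
col 3: [0, 2, 16, 2] -> [0, 2, 16, 2]

Answer: 0, 0, 0, 0, 0, 0, 0, 2, 2, 8, 0, 16, 32, 16, 4, 2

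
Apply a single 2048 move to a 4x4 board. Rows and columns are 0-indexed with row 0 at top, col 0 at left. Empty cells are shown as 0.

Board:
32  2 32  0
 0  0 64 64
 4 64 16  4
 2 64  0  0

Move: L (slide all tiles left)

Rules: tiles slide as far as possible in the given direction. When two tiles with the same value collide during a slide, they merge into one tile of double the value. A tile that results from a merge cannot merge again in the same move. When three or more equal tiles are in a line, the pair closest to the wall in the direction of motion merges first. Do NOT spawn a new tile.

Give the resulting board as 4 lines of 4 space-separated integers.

Answer:  32   2  32   0
128   0   0   0
  4  64  16   4
  2  64   0   0

Derivation:
Slide left:
row 0: [32, 2, 32, 0] -> [32, 2, 32, 0]
row 1: [0, 0, 64, 64] -> [128, 0, 0, 0]
row 2: [4, 64, 16, 4] -> [4, 64, 16, 4]
row 3: [2, 64, 0, 0] -> [2, 64, 0, 0]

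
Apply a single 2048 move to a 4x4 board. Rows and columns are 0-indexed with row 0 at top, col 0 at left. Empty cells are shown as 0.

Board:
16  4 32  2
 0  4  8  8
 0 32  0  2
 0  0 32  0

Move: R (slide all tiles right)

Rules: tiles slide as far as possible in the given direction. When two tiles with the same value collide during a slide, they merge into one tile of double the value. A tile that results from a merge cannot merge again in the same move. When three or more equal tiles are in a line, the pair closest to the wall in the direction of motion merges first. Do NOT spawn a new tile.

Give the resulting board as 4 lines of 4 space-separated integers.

Slide right:
row 0: [16, 4, 32, 2] -> [16, 4, 32, 2]
row 1: [0, 4, 8, 8] -> [0, 0, 4, 16]
row 2: [0, 32, 0, 2] -> [0, 0, 32, 2]
row 3: [0, 0, 32, 0] -> [0, 0, 0, 32]

Answer: 16  4 32  2
 0  0  4 16
 0  0 32  2
 0  0  0 32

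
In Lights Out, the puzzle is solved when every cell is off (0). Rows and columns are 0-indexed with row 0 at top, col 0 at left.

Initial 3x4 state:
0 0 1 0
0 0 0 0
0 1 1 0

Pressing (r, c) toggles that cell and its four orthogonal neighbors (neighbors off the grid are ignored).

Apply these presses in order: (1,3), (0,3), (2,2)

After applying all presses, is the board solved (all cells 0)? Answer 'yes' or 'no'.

After press 1 at (1,3):
0 0 1 1
0 0 1 1
0 1 1 1

After press 2 at (0,3):
0 0 0 0
0 0 1 0
0 1 1 1

After press 3 at (2,2):
0 0 0 0
0 0 0 0
0 0 0 0

Lights still on: 0

Answer: yes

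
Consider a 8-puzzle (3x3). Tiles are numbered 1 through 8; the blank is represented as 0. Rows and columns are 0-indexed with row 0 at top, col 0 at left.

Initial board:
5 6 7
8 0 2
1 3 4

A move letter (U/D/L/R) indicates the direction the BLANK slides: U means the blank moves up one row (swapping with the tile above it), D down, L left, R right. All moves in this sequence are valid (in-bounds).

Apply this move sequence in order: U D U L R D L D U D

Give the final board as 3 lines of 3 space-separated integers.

Answer: 5 6 7
1 8 2
0 3 4

Derivation:
After move 1 (U):
5 0 7
8 6 2
1 3 4

After move 2 (D):
5 6 7
8 0 2
1 3 4

After move 3 (U):
5 0 7
8 6 2
1 3 4

After move 4 (L):
0 5 7
8 6 2
1 3 4

After move 5 (R):
5 0 7
8 6 2
1 3 4

After move 6 (D):
5 6 7
8 0 2
1 3 4

After move 7 (L):
5 6 7
0 8 2
1 3 4

After move 8 (D):
5 6 7
1 8 2
0 3 4

After move 9 (U):
5 6 7
0 8 2
1 3 4

After move 10 (D):
5 6 7
1 8 2
0 3 4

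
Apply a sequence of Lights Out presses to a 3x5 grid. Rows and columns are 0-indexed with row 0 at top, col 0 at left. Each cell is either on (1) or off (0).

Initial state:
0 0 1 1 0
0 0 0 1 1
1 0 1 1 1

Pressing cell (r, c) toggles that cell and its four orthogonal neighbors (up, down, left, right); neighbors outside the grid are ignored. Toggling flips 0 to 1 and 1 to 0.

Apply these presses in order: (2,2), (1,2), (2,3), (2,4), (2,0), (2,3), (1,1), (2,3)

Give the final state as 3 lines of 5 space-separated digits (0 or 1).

Answer: 0 1 0 1 0
0 0 1 1 0
0 1 0 0 1

Derivation:
After press 1 at (2,2):
0 0 1 1 0
0 0 1 1 1
1 1 0 0 1

After press 2 at (1,2):
0 0 0 1 0
0 1 0 0 1
1 1 1 0 1

After press 3 at (2,3):
0 0 0 1 0
0 1 0 1 1
1 1 0 1 0

After press 4 at (2,4):
0 0 0 1 0
0 1 0 1 0
1 1 0 0 1

After press 5 at (2,0):
0 0 0 1 0
1 1 0 1 0
0 0 0 0 1

After press 6 at (2,3):
0 0 0 1 0
1 1 0 0 0
0 0 1 1 0

After press 7 at (1,1):
0 1 0 1 0
0 0 1 0 0
0 1 1 1 0

After press 8 at (2,3):
0 1 0 1 0
0 0 1 1 0
0 1 0 0 1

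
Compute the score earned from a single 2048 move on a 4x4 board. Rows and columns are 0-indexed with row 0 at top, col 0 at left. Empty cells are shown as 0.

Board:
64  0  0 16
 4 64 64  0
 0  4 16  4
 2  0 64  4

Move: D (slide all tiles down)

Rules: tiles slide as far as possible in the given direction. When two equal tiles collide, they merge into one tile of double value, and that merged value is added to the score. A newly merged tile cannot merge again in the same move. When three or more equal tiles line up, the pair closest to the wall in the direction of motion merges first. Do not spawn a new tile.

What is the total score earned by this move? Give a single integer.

Slide down:
col 0: [64, 4, 0, 2] -> [0, 64, 4, 2]  score +0 (running 0)
col 1: [0, 64, 4, 0] -> [0, 0, 64, 4]  score +0 (running 0)
col 2: [0, 64, 16, 64] -> [0, 64, 16, 64]  score +0 (running 0)
col 3: [16, 0, 4, 4] -> [0, 0, 16, 8]  score +8 (running 8)
Board after move:
 0  0  0  0
64  0 64  0
 4 64 16 16
 2  4 64  8

Answer: 8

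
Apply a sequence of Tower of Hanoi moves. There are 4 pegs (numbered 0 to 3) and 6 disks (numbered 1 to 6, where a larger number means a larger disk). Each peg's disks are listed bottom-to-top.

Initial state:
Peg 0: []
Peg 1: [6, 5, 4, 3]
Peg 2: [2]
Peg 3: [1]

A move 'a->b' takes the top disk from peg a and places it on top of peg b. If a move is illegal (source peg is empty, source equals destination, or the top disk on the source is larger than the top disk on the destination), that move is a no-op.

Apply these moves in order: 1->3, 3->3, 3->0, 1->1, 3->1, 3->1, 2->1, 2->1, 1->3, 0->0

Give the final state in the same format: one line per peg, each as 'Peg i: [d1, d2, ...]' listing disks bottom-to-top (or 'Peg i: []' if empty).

After move 1 (1->3):
Peg 0: []
Peg 1: [6, 5, 4, 3]
Peg 2: [2]
Peg 3: [1]

After move 2 (3->3):
Peg 0: []
Peg 1: [6, 5, 4, 3]
Peg 2: [2]
Peg 3: [1]

After move 3 (3->0):
Peg 0: [1]
Peg 1: [6, 5, 4, 3]
Peg 2: [2]
Peg 3: []

After move 4 (1->1):
Peg 0: [1]
Peg 1: [6, 5, 4, 3]
Peg 2: [2]
Peg 3: []

After move 5 (3->1):
Peg 0: [1]
Peg 1: [6, 5, 4, 3]
Peg 2: [2]
Peg 3: []

After move 6 (3->1):
Peg 0: [1]
Peg 1: [6, 5, 4, 3]
Peg 2: [2]
Peg 3: []

After move 7 (2->1):
Peg 0: [1]
Peg 1: [6, 5, 4, 3, 2]
Peg 2: []
Peg 3: []

After move 8 (2->1):
Peg 0: [1]
Peg 1: [6, 5, 4, 3, 2]
Peg 2: []
Peg 3: []

After move 9 (1->3):
Peg 0: [1]
Peg 1: [6, 5, 4, 3]
Peg 2: []
Peg 3: [2]

After move 10 (0->0):
Peg 0: [1]
Peg 1: [6, 5, 4, 3]
Peg 2: []
Peg 3: [2]

Answer: Peg 0: [1]
Peg 1: [6, 5, 4, 3]
Peg 2: []
Peg 3: [2]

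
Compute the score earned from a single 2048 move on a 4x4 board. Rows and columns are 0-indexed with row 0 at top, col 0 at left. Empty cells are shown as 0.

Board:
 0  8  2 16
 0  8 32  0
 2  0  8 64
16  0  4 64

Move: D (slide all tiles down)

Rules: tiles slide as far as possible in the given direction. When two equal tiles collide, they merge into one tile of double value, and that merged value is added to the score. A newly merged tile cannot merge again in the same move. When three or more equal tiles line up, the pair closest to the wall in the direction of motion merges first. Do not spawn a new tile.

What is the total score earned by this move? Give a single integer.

Slide down:
col 0: [0, 0, 2, 16] -> [0, 0, 2, 16]  score +0 (running 0)
col 1: [8, 8, 0, 0] -> [0, 0, 0, 16]  score +16 (running 16)
col 2: [2, 32, 8, 4] -> [2, 32, 8, 4]  score +0 (running 16)
col 3: [16, 0, 64, 64] -> [0, 0, 16, 128]  score +128 (running 144)
Board after move:
  0   0   2   0
  0   0  32   0
  2   0   8  16
 16  16   4 128

Answer: 144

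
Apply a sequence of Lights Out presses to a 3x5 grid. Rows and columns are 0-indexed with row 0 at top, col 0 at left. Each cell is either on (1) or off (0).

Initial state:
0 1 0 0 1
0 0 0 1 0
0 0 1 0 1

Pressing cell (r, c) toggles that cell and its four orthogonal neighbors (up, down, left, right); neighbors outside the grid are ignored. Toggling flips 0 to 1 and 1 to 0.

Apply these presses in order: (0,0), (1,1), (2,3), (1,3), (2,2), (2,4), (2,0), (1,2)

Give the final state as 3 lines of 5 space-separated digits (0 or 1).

After press 1 at (0,0):
1 0 0 0 1
1 0 0 1 0
0 0 1 0 1

After press 2 at (1,1):
1 1 0 0 1
0 1 1 1 0
0 1 1 0 1

After press 3 at (2,3):
1 1 0 0 1
0 1 1 0 0
0 1 0 1 0

After press 4 at (1,3):
1 1 0 1 1
0 1 0 1 1
0 1 0 0 0

After press 5 at (2,2):
1 1 0 1 1
0 1 1 1 1
0 0 1 1 0

After press 6 at (2,4):
1 1 0 1 1
0 1 1 1 0
0 0 1 0 1

After press 7 at (2,0):
1 1 0 1 1
1 1 1 1 0
1 1 1 0 1

After press 8 at (1,2):
1 1 1 1 1
1 0 0 0 0
1 1 0 0 1

Answer: 1 1 1 1 1
1 0 0 0 0
1 1 0 0 1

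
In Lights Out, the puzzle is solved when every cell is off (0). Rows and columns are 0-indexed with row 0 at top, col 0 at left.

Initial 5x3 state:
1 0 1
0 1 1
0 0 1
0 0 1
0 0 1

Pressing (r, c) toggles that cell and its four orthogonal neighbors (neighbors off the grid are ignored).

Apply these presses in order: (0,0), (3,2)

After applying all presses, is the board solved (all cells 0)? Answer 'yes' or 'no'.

After press 1 at (0,0):
0 1 1
1 1 1
0 0 1
0 0 1
0 0 1

After press 2 at (3,2):
0 1 1
1 1 1
0 0 0
0 1 0
0 0 0

Lights still on: 6

Answer: no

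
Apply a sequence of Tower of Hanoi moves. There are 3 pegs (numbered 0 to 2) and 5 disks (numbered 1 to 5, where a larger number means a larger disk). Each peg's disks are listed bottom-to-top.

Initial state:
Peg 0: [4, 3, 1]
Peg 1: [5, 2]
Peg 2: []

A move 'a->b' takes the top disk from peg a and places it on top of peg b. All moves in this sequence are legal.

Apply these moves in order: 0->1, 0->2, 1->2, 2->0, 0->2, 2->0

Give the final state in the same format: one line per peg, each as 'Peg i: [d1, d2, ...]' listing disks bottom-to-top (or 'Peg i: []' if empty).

After move 1 (0->1):
Peg 0: [4, 3]
Peg 1: [5, 2, 1]
Peg 2: []

After move 2 (0->2):
Peg 0: [4]
Peg 1: [5, 2, 1]
Peg 2: [3]

After move 3 (1->2):
Peg 0: [4]
Peg 1: [5, 2]
Peg 2: [3, 1]

After move 4 (2->0):
Peg 0: [4, 1]
Peg 1: [5, 2]
Peg 2: [3]

After move 5 (0->2):
Peg 0: [4]
Peg 1: [5, 2]
Peg 2: [3, 1]

After move 6 (2->0):
Peg 0: [4, 1]
Peg 1: [5, 2]
Peg 2: [3]

Answer: Peg 0: [4, 1]
Peg 1: [5, 2]
Peg 2: [3]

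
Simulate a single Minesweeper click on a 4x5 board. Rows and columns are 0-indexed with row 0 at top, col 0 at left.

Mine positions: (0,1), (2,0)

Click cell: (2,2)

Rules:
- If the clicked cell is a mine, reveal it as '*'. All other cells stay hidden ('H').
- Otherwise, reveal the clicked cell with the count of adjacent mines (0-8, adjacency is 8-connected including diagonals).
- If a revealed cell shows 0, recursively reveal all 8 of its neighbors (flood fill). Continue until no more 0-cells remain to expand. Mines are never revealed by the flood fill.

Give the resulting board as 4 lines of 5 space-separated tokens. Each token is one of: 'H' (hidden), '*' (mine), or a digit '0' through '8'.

H H 1 0 0
H 2 1 0 0
H 1 0 0 0
H 1 0 0 0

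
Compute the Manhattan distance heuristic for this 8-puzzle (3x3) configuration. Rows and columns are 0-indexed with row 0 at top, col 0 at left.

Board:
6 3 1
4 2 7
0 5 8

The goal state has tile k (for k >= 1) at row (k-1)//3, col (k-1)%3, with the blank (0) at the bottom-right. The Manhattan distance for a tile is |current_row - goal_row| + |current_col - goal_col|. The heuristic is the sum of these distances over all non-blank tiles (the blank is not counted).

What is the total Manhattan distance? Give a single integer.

Answer: 12

Derivation:
Tile 6: (0,0)->(1,2) = 3
Tile 3: (0,1)->(0,2) = 1
Tile 1: (0,2)->(0,0) = 2
Tile 4: (1,0)->(1,0) = 0
Tile 2: (1,1)->(0,1) = 1
Tile 7: (1,2)->(2,0) = 3
Tile 5: (2,1)->(1,1) = 1
Tile 8: (2,2)->(2,1) = 1
Sum: 3 + 1 + 2 + 0 + 1 + 3 + 1 + 1 = 12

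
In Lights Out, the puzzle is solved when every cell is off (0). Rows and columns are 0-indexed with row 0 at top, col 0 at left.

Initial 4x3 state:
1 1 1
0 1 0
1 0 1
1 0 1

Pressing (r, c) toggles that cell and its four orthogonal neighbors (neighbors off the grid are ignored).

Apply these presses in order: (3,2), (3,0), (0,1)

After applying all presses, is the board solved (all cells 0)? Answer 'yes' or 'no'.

Answer: yes

Derivation:
After press 1 at (3,2):
1 1 1
0 1 0
1 0 0
1 1 0

After press 2 at (3,0):
1 1 1
0 1 0
0 0 0
0 0 0

After press 3 at (0,1):
0 0 0
0 0 0
0 0 0
0 0 0

Lights still on: 0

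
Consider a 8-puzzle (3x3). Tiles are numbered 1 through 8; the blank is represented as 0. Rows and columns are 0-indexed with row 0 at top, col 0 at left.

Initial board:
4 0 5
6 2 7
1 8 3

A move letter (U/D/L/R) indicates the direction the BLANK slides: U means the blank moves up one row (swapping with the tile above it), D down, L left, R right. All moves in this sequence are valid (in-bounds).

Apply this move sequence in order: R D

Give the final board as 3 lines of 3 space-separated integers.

Answer: 4 5 7
6 2 0
1 8 3

Derivation:
After move 1 (R):
4 5 0
6 2 7
1 8 3

After move 2 (D):
4 5 7
6 2 0
1 8 3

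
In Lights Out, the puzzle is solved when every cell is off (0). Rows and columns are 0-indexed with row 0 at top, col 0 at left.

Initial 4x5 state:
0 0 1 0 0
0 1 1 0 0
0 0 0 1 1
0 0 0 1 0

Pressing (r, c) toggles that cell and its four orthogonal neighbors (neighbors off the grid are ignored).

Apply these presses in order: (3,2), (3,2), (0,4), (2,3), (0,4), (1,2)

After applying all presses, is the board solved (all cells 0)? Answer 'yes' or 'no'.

Answer: yes

Derivation:
After press 1 at (3,2):
0 0 1 0 0
0 1 1 0 0
0 0 1 1 1
0 1 1 0 0

After press 2 at (3,2):
0 0 1 0 0
0 1 1 0 0
0 0 0 1 1
0 0 0 1 0

After press 3 at (0,4):
0 0 1 1 1
0 1 1 0 1
0 0 0 1 1
0 0 0 1 0

After press 4 at (2,3):
0 0 1 1 1
0 1 1 1 1
0 0 1 0 0
0 0 0 0 0

After press 5 at (0,4):
0 0 1 0 0
0 1 1 1 0
0 0 1 0 0
0 0 0 0 0

After press 6 at (1,2):
0 0 0 0 0
0 0 0 0 0
0 0 0 0 0
0 0 0 0 0

Lights still on: 0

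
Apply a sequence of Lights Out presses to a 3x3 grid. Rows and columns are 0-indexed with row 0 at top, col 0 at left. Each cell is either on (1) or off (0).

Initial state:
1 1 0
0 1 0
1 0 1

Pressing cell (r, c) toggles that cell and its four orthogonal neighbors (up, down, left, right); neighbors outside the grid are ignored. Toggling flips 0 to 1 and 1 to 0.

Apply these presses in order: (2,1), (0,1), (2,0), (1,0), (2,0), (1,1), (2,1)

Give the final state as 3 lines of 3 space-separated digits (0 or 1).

After press 1 at (2,1):
1 1 0
0 0 0
0 1 0

After press 2 at (0,1):
0 0 1
0 1 0
0 1 0

After press 3 at (2,0):
0 0 1
1 1 0
1 0 0

After press 4 at (1,0):
1 0 1
0 0 0
0 0 0

After press 5 at (2,0):
1 0 1
1 0 0
1 1 0

After press 6 at (1,1):
1 1 1
0 1 1
1 0 0

After press 7 at (2,1):
1 1 1
0 0 1
0 1 1

Answer: 1 1 1
0 0 1
0 1 1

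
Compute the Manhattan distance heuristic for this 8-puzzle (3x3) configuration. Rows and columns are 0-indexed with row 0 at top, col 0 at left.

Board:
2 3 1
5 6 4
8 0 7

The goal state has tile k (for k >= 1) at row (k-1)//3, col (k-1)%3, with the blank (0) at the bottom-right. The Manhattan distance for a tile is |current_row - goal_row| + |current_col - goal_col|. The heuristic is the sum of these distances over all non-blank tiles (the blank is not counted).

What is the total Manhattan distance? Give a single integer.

Tile 2: at (0,0), goal (0,1), distance |0-0|+|0-1| = 1
Tile 3: at (0,1), goal (0,2), distance |0-0|+|1-2| = 1
Tile 1: at (0,2), goal (0,0), distance |0-0|+|2-0| = 2
Tile 5: at (1,0), goal (1,1), distance |1-1|+|0-1| = 1
Tile 6: at (1,1), goal (1,2), distance |1-1|+|1-2| = 1
Tile 4: at (1,2), goal (1,0), distance |1-1|+|2-0| = 2
Tile 8: at (2,0), goal (2,1), distance |2-2|+|0-1| = 1
Tile 7: at (2,2), goal (2,0), distance |2-2|+|2-0| = 2
Sum: 1 + 1 + 2 + 1 + 1 + 2 + 1 + 2 = 11

Answer: 11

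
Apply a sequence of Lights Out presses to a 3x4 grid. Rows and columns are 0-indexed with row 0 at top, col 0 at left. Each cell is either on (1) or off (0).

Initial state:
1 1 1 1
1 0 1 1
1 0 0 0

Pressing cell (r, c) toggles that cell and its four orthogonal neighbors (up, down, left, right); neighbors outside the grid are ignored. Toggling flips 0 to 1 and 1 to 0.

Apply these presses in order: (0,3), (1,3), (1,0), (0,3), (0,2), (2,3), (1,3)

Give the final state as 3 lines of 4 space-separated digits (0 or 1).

Answer: 0 0 0 0
0 1 0 0
0 0 1 1

Derivation:
After press 1 at (0,3):
1 1 0 0
1 0 1 0
1 0 0 0

After press 2 at (1,3):
1 1 0 1
1 0 0 1
1 0 0 1

After press 3 at (1,0):
0 1 0 1
0 1 0 1
0 0 0 1

After press 4 at (0,3):
0 1 1 0
0 1 0 0
0 0 0 1

After press 5 at (0,2):
0 0 0 1
0 1 1 0
0 0 0 1

After press 6 at (2,3):
0 0 0 1
0 1 1 1
0 0 1 0

After press 7 at (1,3):
0 0 0 0
0 1 0 0
0 0 1 1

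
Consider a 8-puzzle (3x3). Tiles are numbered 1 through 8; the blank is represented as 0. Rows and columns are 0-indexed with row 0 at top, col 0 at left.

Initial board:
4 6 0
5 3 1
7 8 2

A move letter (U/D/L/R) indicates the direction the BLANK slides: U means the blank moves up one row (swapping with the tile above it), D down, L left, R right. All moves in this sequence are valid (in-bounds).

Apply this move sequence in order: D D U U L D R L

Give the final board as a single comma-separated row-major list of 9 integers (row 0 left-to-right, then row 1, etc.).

After move 1 (D):
4 6 1
5 3 0
7 8 2

After move 2 (D):
4 6 1
5 3 2
7 8 0

After move 3 (U):
4 6 1
5 3 0
7 8 2

After move 4 (U):
4 6 0
5 3 1
7 8 2

After move 5 (L):
4 0 6
5 3 1
7 8 2

After move 6 (D):
4 3 6
5 0 1
7 8 2

After move 7 (R):
4 3 6
5 1 0
7 8 2

After move 8 (L):
4 3 6
5 0 1
7 8 2

Answer: 4, 3, 6, 5, 0, 1, 7, 8, 2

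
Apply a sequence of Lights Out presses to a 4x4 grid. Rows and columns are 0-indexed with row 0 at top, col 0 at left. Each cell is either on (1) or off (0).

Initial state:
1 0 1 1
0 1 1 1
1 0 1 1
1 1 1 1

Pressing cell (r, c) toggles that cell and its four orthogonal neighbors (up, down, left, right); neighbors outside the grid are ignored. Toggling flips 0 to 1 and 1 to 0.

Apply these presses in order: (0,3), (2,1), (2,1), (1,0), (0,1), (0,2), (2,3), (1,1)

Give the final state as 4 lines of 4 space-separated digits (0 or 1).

After press 1 at (0,3):
1 0 0 0
0 1 1 0
1 0 1 1
1 1 1 1

After press 2 at (2,1):
1 0 0 0
0 0 1 0
0 1 0 1
1 0 1 1

After press 3 at (2,1):
1 0 0 0
0 1 1 0
1 0 1 1
1 1 1 1

After press 4 at (1,0):
0 0 0 0
1 0 1 0
0 0 1 1
1 1 1 1

After press 5 at (0,1):
1 1 1 0
1 1 1 0
0 0 1 1
1 1 1 1

After press 6 at (0,2):
1 0 0 1
1 1 0 0
0 0 1 1
1 1 1 1

After press 7 at (2,3):
1 0 0 1
1 1 0 1
0 0 0 0
1 1 1 0

After press 8 at (1,1):
1 1 0 1
0 0 1 1
0 1 0 0
1 1 1 0

Answer: 1 1 0 1
0 0 1 1
0 1 0 0
1 1 1 0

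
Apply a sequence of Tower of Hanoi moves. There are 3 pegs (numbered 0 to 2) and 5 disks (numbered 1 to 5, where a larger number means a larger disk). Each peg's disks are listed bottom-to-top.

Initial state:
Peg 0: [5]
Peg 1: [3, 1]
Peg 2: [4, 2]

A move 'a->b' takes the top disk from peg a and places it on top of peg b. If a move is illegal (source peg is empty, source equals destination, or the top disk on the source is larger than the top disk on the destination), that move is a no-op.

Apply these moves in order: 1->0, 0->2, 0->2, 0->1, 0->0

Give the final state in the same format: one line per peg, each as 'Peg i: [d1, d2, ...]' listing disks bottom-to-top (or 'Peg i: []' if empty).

After move 1 (1->0):
Peg 0: [5, 1]
Peg 1: [3]
Peg 2: [4, 2]

After move 2 (0->2):
Peg 0: [5]
Peg 1: [3]
Peg 2: [4, 2, 1]

After move 3 (0->2):
Peg 0: [5]
Peg 1: [3]
Peg 2: [4, 2, 1]

After move 4 (0->1):
Peg 0: [5]
Peg 1: [3]
Peg 2: [4, 2, 1]

After move 5 (0->0):
Peg 0: [5]
Peg 1: [3]
Peg 2: [4, 2, 1]

Answer: Peg 0: [5]
Peg 1: [3]
Peg 2: [4, 2, 1]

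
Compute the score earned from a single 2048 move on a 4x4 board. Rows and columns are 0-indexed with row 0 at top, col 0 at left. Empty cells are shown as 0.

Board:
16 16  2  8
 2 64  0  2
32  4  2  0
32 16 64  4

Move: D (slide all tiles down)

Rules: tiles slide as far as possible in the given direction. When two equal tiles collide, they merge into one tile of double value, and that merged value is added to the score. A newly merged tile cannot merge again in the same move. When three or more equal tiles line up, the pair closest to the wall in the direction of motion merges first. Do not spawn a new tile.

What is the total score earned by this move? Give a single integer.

Slide down:
col 0: [16, 2, 32, 32] -> [0, 16, 2, 64]  score +64 (running 64)
col 1: [16, 64, 4, 16] -> [16, 64, 4, 16]  score +0 (running 64)
col 2: [2, 0, 2, 64] -> [0, 0, 4, 64]  score +4 (running 68)
col 3: [8, 2, 0, 4] -> [0, 8, 2, 4]  score +0 (running 68)
Board after move:
 0 16  0  0
16 64  0  8
 2  4  4  2
64 16 64  4

Answer: 68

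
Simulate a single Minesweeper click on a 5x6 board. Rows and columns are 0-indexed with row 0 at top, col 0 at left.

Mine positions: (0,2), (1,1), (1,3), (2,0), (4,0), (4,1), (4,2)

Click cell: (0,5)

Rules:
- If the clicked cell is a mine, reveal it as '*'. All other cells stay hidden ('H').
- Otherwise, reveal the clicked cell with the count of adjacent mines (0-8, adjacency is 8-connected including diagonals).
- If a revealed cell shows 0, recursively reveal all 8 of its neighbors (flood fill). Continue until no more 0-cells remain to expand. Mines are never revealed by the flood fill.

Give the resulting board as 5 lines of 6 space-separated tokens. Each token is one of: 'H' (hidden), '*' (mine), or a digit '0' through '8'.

H H H H 1 0
H H H H 1 0
H H H 1 1 0
H H H 1 0 0
H H H 1 0 0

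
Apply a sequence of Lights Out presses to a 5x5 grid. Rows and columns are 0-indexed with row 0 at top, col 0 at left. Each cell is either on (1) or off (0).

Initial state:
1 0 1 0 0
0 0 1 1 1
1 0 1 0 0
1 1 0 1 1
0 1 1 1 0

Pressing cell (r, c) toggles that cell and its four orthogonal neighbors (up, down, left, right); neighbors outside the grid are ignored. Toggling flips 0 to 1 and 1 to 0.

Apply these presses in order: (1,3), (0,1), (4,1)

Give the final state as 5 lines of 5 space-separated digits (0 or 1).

After press 1 at (1,3):
1 0 1 1 0
0 0 0 0 0
1 0 1 1 0
1 1 0 1 1
0 1 1 1 0

After press 2 at (0,1):
0 1 0 1 0
0 1 0 0 0
1 0 1 1 0
1 1 0 1 1
0 1 1 1 0

After press 3 at (4,1):
0 1 0 1 0
0 1 0 0 0
1 0 1 1 0
1 0 0 1 1
1 0 0 1 0

Answer: 0 1 0 1 0
0 1 0 0 0
1 0 1 1 0
1 0 0 1 1
1 0 0 1 0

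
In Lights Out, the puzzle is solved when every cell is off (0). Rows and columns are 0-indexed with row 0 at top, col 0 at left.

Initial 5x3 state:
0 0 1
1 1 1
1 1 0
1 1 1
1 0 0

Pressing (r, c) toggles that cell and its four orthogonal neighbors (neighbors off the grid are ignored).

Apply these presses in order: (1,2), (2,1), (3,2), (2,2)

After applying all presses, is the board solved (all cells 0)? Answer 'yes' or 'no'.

After press 1 at (1,2):
0 0 0
1 0 0
1 1 1
1 1 1
1 0 0

After press 2 at (2,1):
0 0 0
1 1 0
0 0 0
1 0 1
1 0 0

After press 3 at (3,2):
0 0 0
1 1 0
0 0 1
1 1 0
1 0 1

After press 4 at (2,2):
0 0 0
1 1 1
0 1 0
1 1 1
1 0 1

Lights still on: 9

Answer: no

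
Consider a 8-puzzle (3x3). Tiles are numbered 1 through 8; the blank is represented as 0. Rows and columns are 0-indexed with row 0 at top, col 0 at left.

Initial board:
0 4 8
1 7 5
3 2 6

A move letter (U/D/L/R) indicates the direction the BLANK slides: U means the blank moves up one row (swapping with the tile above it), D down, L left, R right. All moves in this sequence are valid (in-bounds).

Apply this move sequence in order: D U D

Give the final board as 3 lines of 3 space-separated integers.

After move 1 (D):
1 4 8
0 7 5
3 2 6

After move 2 (U):
0 4 8
1 7 5
3 2 6

After move 3 (D):
1 4 8
0 7 5
3 2 6

Answer: 1 4 8
0 7 5
3 2 6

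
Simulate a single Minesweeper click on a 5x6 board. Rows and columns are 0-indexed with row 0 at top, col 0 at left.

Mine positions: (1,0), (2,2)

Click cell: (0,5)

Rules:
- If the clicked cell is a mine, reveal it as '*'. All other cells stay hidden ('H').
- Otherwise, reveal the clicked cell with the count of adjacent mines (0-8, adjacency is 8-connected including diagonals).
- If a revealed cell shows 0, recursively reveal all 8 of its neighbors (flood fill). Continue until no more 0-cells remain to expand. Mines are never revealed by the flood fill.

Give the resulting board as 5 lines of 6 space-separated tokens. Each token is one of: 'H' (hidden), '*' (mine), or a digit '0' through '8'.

H 1 0 0 0 0
H 2 1 1 0 0
1 2 H 1 0 0
0 1 1 1 0 0
0 0 0 0 0 0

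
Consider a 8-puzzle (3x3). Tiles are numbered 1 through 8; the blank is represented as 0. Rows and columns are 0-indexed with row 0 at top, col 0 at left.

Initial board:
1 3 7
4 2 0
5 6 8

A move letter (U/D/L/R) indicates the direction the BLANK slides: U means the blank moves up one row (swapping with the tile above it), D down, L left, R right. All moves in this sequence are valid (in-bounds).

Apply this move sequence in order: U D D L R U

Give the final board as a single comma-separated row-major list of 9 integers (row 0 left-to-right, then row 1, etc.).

After move 1 (U):
1 3 0
4 2 7
5 6 8

After move 2 (D):
1 3 7
4 2 0
5 6 8

After move 3 (D):
1 3 7
4 2 8
5 6 0

After move 4 (L):
1 3 7
4 2 8
5 0 6

After move 5 (R):
1 3 7
4 2 8
5 6 0

After move 6 (U):
1 3 7
4 2 0
5 6 8

Answer: 1, 3, 7, 4, 2, 0, 5, 6, 8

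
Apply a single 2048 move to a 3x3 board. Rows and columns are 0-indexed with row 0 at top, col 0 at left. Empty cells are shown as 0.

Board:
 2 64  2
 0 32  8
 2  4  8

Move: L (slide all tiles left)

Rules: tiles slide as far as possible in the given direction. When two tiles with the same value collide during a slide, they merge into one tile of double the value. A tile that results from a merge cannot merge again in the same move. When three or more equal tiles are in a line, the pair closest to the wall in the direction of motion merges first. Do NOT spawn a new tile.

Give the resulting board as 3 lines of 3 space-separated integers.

Slide left:
row 0: [2, 64, 2] -> [2, 64, 2]
row 1: [0, 32, 8] -> [32, 8, 0]
row 2: [2, 4, 8] -> [2, 4, 8]

Answer:  2 64  2
32  8  0
 2  4  8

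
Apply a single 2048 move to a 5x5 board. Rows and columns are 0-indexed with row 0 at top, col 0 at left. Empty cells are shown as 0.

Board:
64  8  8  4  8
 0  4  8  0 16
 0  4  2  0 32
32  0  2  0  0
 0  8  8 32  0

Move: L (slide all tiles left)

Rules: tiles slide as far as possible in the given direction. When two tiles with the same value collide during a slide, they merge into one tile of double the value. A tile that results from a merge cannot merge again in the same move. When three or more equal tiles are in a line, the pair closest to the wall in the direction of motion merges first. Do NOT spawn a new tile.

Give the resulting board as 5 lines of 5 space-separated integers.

Answer: 64 16  4  8  0
 4  8 16  0  0
 4  2 32  0  0
32  2  0  0  0
16 32  0  0  0

Derivation:
Slide left:
row 0: [64, 8, 8, 4, 8] -> [64, 16, 4, 8, 0]
row 1: [0, 4, 8, 0, 16] -> [4, 8, 16, 0, 0]
row 2: [0, 4, 2, 0, 32] -> [4, 2, 32, 0, 0]
row 3: [32, 0, 2, 0, 0] -> [32, 2, 0, 0, 0]
row 4: [0, 8, 8, 32, 0] -> [16, 32, 0, 0, 0]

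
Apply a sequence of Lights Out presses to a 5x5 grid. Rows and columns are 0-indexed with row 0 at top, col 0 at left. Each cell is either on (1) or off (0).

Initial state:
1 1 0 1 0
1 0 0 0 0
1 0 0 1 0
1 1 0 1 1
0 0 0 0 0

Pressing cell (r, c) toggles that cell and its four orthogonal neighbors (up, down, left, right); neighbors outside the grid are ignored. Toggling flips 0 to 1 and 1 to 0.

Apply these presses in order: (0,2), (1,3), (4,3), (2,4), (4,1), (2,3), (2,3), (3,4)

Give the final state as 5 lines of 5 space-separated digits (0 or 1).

After press 1 at (0,2):
1 0 1 0 0
1 0 1 0 0
1 0 0 1 0
1 1 0 1 1
0 0 0 0 0

After press 2 at (1,3):
1 0 1 1 0
1 0 0 1 1
1 0 0 0 0
1 1 0 1 1
0 0 0 0 0

After press 3 at (4,3):
1 0 1 1 0
1 0 0 1 1
1 0 0 0 0
1 1 0 0 1
0 0 1 1 1

After press 4 at (2,4):
1 0 1 1 0
1 0 0 1 0
1 0 0 1 1
1 1 0 0 0
0 0 1 1 1

After press 5 at (4,1):
1 0 1 1 0
1 0 0 1 0
1 0 0 1 1
1 0 0 0 0
1 1 0 1 1

After press 6 at (2,3):
1 0 1 1 0
1 0 0 0 0
1 0 1 0 0
1 0 0 1 0
1 1 0 1 1

After press 7 at (2,3):
1 0 1 1 0
1 0 0 1 0
1 0 0 1 1
1 0 0 0 0
1 1 0 1 1

After press 8 at (3,4):
1 0 1 1 0
1 0 0 1 0
1 0 0 1 0
1 0 0 1 1
1 1 0 1 0

Answer: 1 0 1 1 0
1 0 0 1 0
1 0 0 1 0
1 0 0 1 1
1 1 0 1 0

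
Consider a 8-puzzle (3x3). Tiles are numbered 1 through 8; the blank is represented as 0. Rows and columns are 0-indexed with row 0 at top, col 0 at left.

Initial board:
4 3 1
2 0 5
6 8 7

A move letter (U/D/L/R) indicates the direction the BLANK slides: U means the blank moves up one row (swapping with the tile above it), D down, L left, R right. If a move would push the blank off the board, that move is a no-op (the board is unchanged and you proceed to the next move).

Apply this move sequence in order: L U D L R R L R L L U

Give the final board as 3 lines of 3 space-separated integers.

After move 1 (L):
4 3 1
0 2 5
6 8 7

After move 2 (U):
0 3 1
4 2 5
6 8 7

After move 3 (D):
4 3 1
0 2 5
6 8 7

After move 4 (L):
4 3 1
0 2 5
6 8 7

After move 5 (R):
4 3 1
2 0 5
6 8 7

After move 6 (R):
4 3 1
2 5 0
6 8 7

After move 7 (L):
4 3 1
2 0 5
6 8 7

After move 8 (R):
4 3 1
2 5 0
6 8 7

After move 9 (L):
4 3 1
2 0 5
6 8 7

After move 10 (L):
4 3 1
0 2 5
6 8 7

After move 11 (U):
0 3 1
4 2 5
6 8 7

Answer: 0 3 1
4 2 5
6 8 7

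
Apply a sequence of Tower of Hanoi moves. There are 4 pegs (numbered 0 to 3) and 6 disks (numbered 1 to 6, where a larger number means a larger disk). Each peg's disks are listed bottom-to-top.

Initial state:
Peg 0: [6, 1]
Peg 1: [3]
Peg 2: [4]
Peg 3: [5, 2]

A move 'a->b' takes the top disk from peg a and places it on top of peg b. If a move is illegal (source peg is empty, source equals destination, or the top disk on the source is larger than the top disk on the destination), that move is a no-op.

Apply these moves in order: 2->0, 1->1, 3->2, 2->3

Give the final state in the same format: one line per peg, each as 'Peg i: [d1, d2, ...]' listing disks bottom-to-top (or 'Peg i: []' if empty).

After move 1 (2->0):
Peg 0: [6, 1]
Peg 1: [3]
Peg 2: [4]
Peg 3: [5, 2]

After move 2 (1->1):
Peg 0: [6, 1]
Peg 1: [3]
Peg 2: [4]
Peg 3: [5, 2]

After move 3 (3->2):
Peg 0: [6, 1]
Peg 1: [3]
Peg 2: [4, 2]
Peg 3: [5]

After move 4 (2->3):
Peg 0: [6, 1]
Peg 1: [3]
Peg 2: [4]
Peg 3: [5, 2]

Answer: Peg 0: [6, 1]
Peg 1: [3]
Peg 2: [4]
Peg 3: [5, 2]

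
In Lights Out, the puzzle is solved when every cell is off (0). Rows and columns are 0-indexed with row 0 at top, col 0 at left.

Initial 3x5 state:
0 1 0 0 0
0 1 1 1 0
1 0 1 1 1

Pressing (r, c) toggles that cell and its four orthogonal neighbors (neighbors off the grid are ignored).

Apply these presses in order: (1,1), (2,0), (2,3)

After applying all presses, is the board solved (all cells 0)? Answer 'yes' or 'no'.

Answer: yes

Derivation:
After press 1 at (1,1):
0 0 0 0 0
1 0 0 1 0
1 1 1 1 1

After press 2 at (2,0):
0 0 0 0 0
0 0 0 1 0
0 0 1 1 1

After press 3 at (2,3):
0 0 0 0 0
0 0 0 0 0
0 0 0 0 0

Lights still on: 0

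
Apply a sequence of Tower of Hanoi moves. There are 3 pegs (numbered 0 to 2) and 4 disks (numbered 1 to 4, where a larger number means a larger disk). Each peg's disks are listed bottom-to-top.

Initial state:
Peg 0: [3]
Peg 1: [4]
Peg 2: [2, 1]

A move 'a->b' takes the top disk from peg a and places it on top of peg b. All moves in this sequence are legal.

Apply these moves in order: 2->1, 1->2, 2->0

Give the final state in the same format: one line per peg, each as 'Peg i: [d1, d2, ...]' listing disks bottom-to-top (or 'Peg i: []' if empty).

Answer: Peg 0: [3, 1]
Peg 1: [4]
Peg 2: [2]

Derivation:
After move 1 (2->1):
Peg 0: [3]
Peg 1: [4, 1]
Peg 2: [2]

After move 2 (1->2):
Peg 0: [3]
Peg 1: [4]
Peg 2: [2, 1]

After move 3 (2->0):
Peg 0: [3, 1]
Peg 1: [4]
Peg 2: [2]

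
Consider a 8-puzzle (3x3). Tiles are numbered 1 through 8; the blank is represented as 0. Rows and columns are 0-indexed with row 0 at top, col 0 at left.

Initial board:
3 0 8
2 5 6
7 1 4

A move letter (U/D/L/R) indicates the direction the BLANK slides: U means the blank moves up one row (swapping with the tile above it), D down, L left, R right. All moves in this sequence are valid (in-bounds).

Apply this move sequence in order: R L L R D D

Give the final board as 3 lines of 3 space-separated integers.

After move 1 (R):
3 8 0
2 5 6
7 1 4

After move 2 (L):
3 0 8
2 5 6
7 1 4

After move 3 (L):
0 3 8
2 5 6
7 1 4

After move 4 (R):
3 0 8
2 5 6
7 1 4

After move 5 (D):
3 5 8
2 0 6
7 1 4

After move 6 (D):
3 5 8
2 1 6
7 0 4

Answer: 3 5 8
2 1 6
7 0 4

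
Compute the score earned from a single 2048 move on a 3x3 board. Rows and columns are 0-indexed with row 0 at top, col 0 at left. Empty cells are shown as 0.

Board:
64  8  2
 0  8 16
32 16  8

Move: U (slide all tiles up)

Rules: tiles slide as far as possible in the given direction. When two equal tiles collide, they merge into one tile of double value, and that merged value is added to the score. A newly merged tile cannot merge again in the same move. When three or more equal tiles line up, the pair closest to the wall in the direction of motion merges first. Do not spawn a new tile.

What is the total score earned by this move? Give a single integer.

Slide up:
col 0: [64, 0, 32] -> [64, 32, 0]  score +0 (running 0)
col 1: [8, 8, 16] -> [16, 16, 0]  score +16 (running 16)
col 2: [2, 16, 8] -> [2, 16, 8]  score +0 (running 16)
Board after move:
64 16  2
32 16 16
 0  0  8

Answer: 16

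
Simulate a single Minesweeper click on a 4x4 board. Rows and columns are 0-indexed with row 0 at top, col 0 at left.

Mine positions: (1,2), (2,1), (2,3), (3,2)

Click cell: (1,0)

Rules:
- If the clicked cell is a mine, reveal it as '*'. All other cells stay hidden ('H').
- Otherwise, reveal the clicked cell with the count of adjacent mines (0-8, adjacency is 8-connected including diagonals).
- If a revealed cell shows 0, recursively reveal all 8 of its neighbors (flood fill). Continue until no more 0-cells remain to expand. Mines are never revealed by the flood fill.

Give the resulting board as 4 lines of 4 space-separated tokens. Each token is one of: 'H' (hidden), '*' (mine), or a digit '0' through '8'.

H H H H
1 H H H
H H H H
H H H H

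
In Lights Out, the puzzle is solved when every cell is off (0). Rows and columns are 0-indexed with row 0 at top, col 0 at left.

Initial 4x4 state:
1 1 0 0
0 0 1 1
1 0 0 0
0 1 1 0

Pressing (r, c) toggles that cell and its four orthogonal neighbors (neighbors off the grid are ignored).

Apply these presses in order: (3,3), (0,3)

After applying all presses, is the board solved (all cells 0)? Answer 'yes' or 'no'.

After press 1 at (3,3):
1 1 0 0
0 0 1 1
1 0 0 1
0 1 0 1

After press 2 at (0,3):
1 1 1 1
0 0 1 0
1 0 0 1
0 1 0 1

Lights still on: 9

Answer: no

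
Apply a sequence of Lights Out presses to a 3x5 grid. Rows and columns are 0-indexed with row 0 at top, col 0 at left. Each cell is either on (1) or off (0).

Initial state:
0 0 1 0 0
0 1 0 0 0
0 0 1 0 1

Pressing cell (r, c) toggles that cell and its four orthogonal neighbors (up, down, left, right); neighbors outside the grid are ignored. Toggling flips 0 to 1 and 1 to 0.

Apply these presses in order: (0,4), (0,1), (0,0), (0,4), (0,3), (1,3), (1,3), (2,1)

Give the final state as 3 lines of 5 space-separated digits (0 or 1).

After press 1 at (0,4):
0 0 1 1 1
0 1 0 0 1
0 0 1 0 1

After press 2 at (0,1):
1 1 0 1 1
0 0 0 0 1
0 0 1 0 1

After press 3 at (0,0):
0 0 0 1 1
1 0 0 0 1
0 0 1 0 1

After press 4 at (0,4):
0 0 0 0 0
1 0 0 0 0
0 0 1 0 1

After press 5 at (0,3):
0 0 1 1 1
1 0 0 1 0
0 0 1 0 1

After press 6 at (1,3):
0 0 1 0 1
1 0 1 0 1
0 0 1 1 1

After press 7 at (1,3):
0 0 1 1 1
1 0 0 1 0
0 0 1 0 1

After press 8 at (2,1):
0 0 1 1 1
1 1 0 1 0
1 1 0 0 1

Answer: 0 0 1 1 1
1 1 0 1 0
1 1 0 0 1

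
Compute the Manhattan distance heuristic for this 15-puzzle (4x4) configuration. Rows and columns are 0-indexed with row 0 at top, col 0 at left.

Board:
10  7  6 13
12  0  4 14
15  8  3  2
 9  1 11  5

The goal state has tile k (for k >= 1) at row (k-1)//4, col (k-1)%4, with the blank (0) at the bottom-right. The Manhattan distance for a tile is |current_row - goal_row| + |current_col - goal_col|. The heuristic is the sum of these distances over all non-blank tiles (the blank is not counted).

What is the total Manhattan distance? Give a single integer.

Tile 10: at (0,0), goal (2,1), distance |0-2|+|0-1| = 3
Tile 7: at (0,1), goal (1,2), distance |0-1|+|1-2| = 2
Tile 6: at (0,2), goal (1,1), distance |0-1|+|2-1| = 2
Tile 13: at (0,3), goal (3,0), distance |0-3|+|3-0| = 6
Tile 12: at (1,0), goal (2,3), distance |1-2|+|0-3| = 4
Tile 4: at (1,2), goal (0,3), distance |1-0|+|2-3| = 2
Tile 14: at (1,3), goal (3,1), distance |1-3|+|3-1| = 4
Tile 15: at (2,0), goal (3,2), distance |2-3|+|0-2| = 3
Tile 8: at (2,1), goal (1,3), distance |2-1|+|1-3| = 3
Tile 3: at (2,2), goal (0,2), distance |2-0|+|2-2| = 2
Tile 2: at (2,3), goal (0,1), distance |2-0|+|3-1| = 4
Tile 9: at (3,0), goal (2,0), distance |3-2|+|0-0| = 1
Tile 1: at (3,1), goal (0,0), distance |3-0|+|1-0| = 4
Tile 11: at (3,2), goal (2,2), distance |3-2|+|2-2| = 1
Tile 5: at (3,3), goal (1,0), distance |3-1|+|3-0| = 5
Sum: 3 + 2 + 2 + 6 + 4 + 2 + 4 + 3 + 3 + 2 + 4 + 1 + 4 + 1 + 5 = 46

Answer: 46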